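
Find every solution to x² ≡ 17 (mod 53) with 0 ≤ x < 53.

53 ≡ 1 (mod 4), so we find a root by search.
Trying successive values, 21² = 441 ≡ 17 (mod 53). The other root is 53 − 21 = 32.

21, 32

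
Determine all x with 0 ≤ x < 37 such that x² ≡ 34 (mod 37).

37 ≡ 1 (mod 4), so we find a root by search.
Trying successive values, 16² = 256 ≡ 34 (mod 37). The other root is 37 − 16 = 21.

16, 21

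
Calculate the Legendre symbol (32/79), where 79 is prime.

1

Pull out 2^5: since 79 ≡ 7 (mod 8), (2/79) = +1, so (2/79)^5 = +1.
Reached (1/79) = 1. Collecting the sign flips along the way, the symbol is +1.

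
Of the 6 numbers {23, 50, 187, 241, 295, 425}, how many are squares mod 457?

4

(23/457) = -1 → non-residue.
(50/457) = +1 → QR.
(187/457) = -1 → non-residue.
(241/457) = +1 → QR.
(295/457) = +1 → QR.
(425/457) = +1 → QR.
Total quadratic residues among the 6: 4.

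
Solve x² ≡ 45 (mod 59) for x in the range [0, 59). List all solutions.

24, 35

Since 59 ≡ 3 (mod 4), a square root of 45 is 45^((59+1)/4) = 45^15 mod 59.
Repeated squaring: 45^2≡19, 45^4≡7, 45^8≡49 (mod 59).
45^15 = 45^(8+4+2+1) ≡ 35 (mod 59).
Check: 35² = 1225 ≡ 45 (mod 59). The two roots are 24 and 35.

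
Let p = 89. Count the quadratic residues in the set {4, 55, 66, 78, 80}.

4

(4/89) = +1 → QR.
(55/89) = +1 → QR.
(66/89) = -1 → non-residue.
(78/89) = +1 → QR.
(80/89) = +1 → QR.
Total quadratic residues among the 5: 4.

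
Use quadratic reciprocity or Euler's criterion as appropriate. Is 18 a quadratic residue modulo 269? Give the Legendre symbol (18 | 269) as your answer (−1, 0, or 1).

Pull out 2: since 269 ≡ 5 (mod 8), (2/269) = -1.
Reciprocity: 9 ≡ 1 and 269 ≡ 1 (mod 4), so (9/269) = +(269/9).
Reduce top mod 9: now compute (8/9).
Pull out 2^3: since 9 ≡ 1 (mod 8), (2/9) = +1, so (2/9)^3 = +1.
Reached (1/9) = 1. Collecting the sign flips along the way, the symbol is -1.

-1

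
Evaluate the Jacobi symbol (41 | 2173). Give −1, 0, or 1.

Reciprocity: 41 ≡ 1 and 2173 ≡ 1 (mod 4), so (41/2173) = +(2173/41).
Reduce top mod 41: now compute (0/41).
Top reduces to 0: gcd > 1, so the symbol is 0.

0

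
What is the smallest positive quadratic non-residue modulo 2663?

(2/2663) = +1, so 2 is a residue.
(3/2663) = +1, so 3 is a residue.
(4/2663) = +1, so 4 is a residue.
(5/2663) = −1, so 5 is the smallest positive non-residue mod 2663.

5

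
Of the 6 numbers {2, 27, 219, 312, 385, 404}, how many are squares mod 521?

(2/521) = +1 → QR.
(27/521) = -1 → non-residue.
(219/521) = +1 → QR.
(312/521) = -1 → non-residue.
(385/521) = -1 → non-residue.
(404/521) = +1 → QR.
Total quadratic residues among the 6: 3.

3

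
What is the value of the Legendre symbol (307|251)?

-1

Euler's criterion: (307/251) ≡ 56^125 (mod 251).
56^2 ≡ 124 (mod 251)
56^4 ≡ 65 (mod 251)
56^8 ≡ 209 (mod 251)
56^16 ≡ 7 (mod 251)
56^32 ≡ 49 (mod 251)
56^64 ≡ 142 (mod 251)
56^125 = 56^(64+32+16+8+4+1) ≡ 250 (mod 251).
Result is 250 ≡ −1, so (307/251) = −1.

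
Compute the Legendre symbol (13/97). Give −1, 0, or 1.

-1

Reciprocity: 13 ≡ 1 and 97 ≡ 1 (mod 4), so (13/97) = +(97/13).
Reduce top mod 13: now compute (6/13).
Pull out 2: since 13 ≡ 5 (mod 8), (2/13) = -1.
Reciprocity: 3 ≡ 3 and 13 ≡ 1 (mod 4), so (3/13) = +(13/3).
Reduce top mod 3: now compute (1/3).
Reached (1/3) = 1. Collecting the sign flips along the way, the symbol is -1.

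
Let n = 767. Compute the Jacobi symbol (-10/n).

First reduce: -10 ≡ 757 (mod 767).
Reciprocity: 757 ≡ 1 and 767 ≡ 3 (mod 4), so (757/767) = +(767/757).
Reduce top mod 757: now compute (10/757).
Pull out 2: since 757 ≡ 5 (mod 8), (2/757) = -1.
Reciprocity: 5 ≡ 1 and 757 ≡ 1 (mod 4), so (5/757) = +(757/5).
Reduce top mod 5: now compute (2/5).
Pull out 2: since 5 ≡ 5 (mod 8), (2/5) = -1.
Reached (1/5) = 1. Collecting the sign flips along the way, the symbol is +1.

1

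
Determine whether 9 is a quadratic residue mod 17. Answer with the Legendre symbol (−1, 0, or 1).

Reciprocity: 9 ≡ 1 and 17 ≡ 1 (mod 4), so (9/17) = +(17/9).
Reduce top mod 9: now compute (8/9).
Pull out 2^3: since 9 ≡ 1 (mod 8), (2/9) = +1, so (2/9)^3 = +1.
Reached (1/9) = 1. Collecting the sign flips along the way, the symbol is +1.

1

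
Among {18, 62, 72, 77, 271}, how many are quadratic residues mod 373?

(18/373) = -1 → non-residue.
(62/373) = -1 → non-residue.
(72/373) = -1 → non-residue.
(77/373) = -1 → non-residue.
(271/373) = -1 → non-residue.
Total quadratic residues among the 5: 0.

0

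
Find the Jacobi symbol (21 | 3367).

Reciprocity: 21 ≡ 1 and 3367 ≡ 3 (mod 4), so (21/3367) = +(3367/21).
Reduce top mod 21: now compute (7/21).
Reciprocity: 7 ≡ 3 and 21 ≡ 1 (mod 4), so (7/21) = +(21/7).
Reduce top mod 7: now compute (0/7).
Top reduces to 0: gcd > 1, so the symbol is 0.

0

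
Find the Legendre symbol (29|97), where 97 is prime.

-1

Reciprocity: 29 ≡ 1 and 97 ≡ 1 (mod 4), so (29/97) = +(97/29).
Reduce top mod 29: now compute (10/29).
Pull out 2: since 29 ≡ 5 (mod 8), (2/29) = -1.
Reciprocity: 5 ≡ 1 and 29 ≡ 1 (mod 4), so (5/29) = +(29/5).
Reduce top mod 5: now compute (4/5).
Pull out 2^2: since 5 ≡ 5 (mod 8), (2/5) = -1, so (2/5)^2 = +1.
Reached (1/5) = 1. Collecting the sign flips along the way, the symbol is -1.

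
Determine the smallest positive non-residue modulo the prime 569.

(2/569) = +1, so 2 is a residue.
(3/569) = −1, so 3 is the smallest positive non-residue mod 569.

3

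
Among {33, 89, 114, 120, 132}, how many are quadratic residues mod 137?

1

(33/137) = -1 → non-residue.
(89/137) = -1 → non-residue.
(114/137) = -1 → non-residue.
(120/137) = +1 → QR.
(132/137) = -1 → non-residue.
Total quadratic residues among the 5: 1.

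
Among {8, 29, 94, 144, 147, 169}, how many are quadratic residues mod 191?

4

(8/191) = +1 → QR.
(29/191) = -1 → non-residue.
(94/191) = -1 → non-residue.
(144/191) = +1 → QR.
(147/191) = +1 → QR.
(169/191) = +1 → QR.
Total quadratic residues among the 6: 4.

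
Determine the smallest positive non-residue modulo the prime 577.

5

(2/577) = +1, so 2 is a residue.
(3/577) = +1, so 3 is a residue.
(4/577) = +1, so 4 is a residue.
(5/577) = −1, so 5 is the smallest positive non-residue mod 577.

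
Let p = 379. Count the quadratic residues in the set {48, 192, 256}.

1

(48/379) = -1 → non-residue.
(192/379) = -1 → non-residue.
(256/379) = +1 → QR.
Total quadratic residues among the 3: 1.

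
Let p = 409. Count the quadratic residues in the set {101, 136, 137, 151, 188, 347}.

(101/409) = +1 → QR.
(136/409) = +1 → QR.
(137/409) = +1 → QR.
(151/409) = -1 → non-residue.
(188/409) = -1 → non-residue.
(347/409) = -1 → non-residue.
Total quadratic residues among the 6: 3.

3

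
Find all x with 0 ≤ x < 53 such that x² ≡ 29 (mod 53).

20, 33

53 ≡ 1 (mod 4), so we find a root by search.
Trying successive values, 20² = 400 ≡ 29 (mod 53). The other root is 53 − 20 = 33.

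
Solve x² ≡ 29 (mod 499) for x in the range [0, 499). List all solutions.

Since 499 ≡ 3 (mod 4), a square root of 29 is 29^((499+1)/4) = 29^125 mod 499.
Repeated squaring: 29^2≡342, 29^4≡198, 29^8≡282, 29^16≡183, 29^32≡56, 29^64≡142 (mod 499).
29^125 = 29^(64+32+16+8+4+1) ≡ 45 (mod 499).
Check: 45² = 2025 ≡ 29 (mod 499). The two roots are 45 and 454.

45, 454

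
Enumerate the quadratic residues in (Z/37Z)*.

Square k = 1,…,18 (k and 37−k give the same square):
1²=1, 2²=4, 3²=9, 4²=16, 5²=25, 6²=36, 7²≡12, 8²≡27, 9²≡7, 10²≡26, 11²≡10, 12²≡33, 13²≡21, 14²≡11, 15²≡3, 16²≡34, 17²≡30, 18²≡28 (mod 37).
So the quadratic residues mod 37 are {1, 3, 4, 7, 9, 10, 11, 12, 16, 21, 25, 26, 27, 28, 30, 33, 34, 36}.

1 3 4 7 9 10 11 12 16 21 25 26 27 28 30 33 34 36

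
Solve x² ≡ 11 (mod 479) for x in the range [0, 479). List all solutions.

58, 421

Since 479 ≡ 3 (mod 4), a square root of 11 is 11^((479+1)/4) = 11^120 mod 479.
Repeated squaring: 11^2≡121, 11^4≡271, 11^8≡154, 11^16≡245, 11^32≡150, 11^64≡466 (mod 479).
11^120 = 11^(64+32+16+8) ≡ 421 (mod 479).
Check: 421² = 177241 ≡ 11 (mod 479). The two roots are 58 and 421.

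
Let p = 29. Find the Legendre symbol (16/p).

Pull out 2^4: since 29 ≡ 5 (mod 8), (2/29) = -1, so (2/29)^4 = +1.
Reached (1/29) = 1. Collecting the sign flips along the way, the symbol is +1.

1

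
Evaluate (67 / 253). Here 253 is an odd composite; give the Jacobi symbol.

Reciprocity: 67 ≡ 3 and 253 ≡ 1 (mod 4), so (67/253) = +(253/67).
Reduce top mod 67: now compute (52/67).
Pull out 2^2: since 67 ≡ 3 (mod 8), (2/67) = -1, so (2/67)^2 = +1.
Reciprocity: 13 ≡ 1 and 67 ≡ 3 (mod 4), so (13/67) = +(67/13).
Reduce top mod 13: now compute (2/13).
Pull out 2: since 13 ≡ 5 (mod 8), (2/13) = -1.
Reached (1/13) = 1. Collecting the sign flips along the way, the symbol is -1.

-1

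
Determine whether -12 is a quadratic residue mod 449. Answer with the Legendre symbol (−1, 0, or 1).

-1

First reduce: -12 ≡ 437 (mod 449).
Reciprocity: 437 ≡ 1 and 449 ≡ 1 (mod 4), so (437/449) = +(449/437).
Reduce top mod 437: now compute (12/437).
Pull out 2^2: since 437 ≡ 5 (mod 8), (2/437) = -1, so (2/437)^2 = +1.
Reciprocity: 3 ≡ 3 and 437 ≡ 1 (mod 4), so (3/437) = +(437/3).
Reduce top mod 3: now compute (2/3).
Pull out 2: since 3 ≡ 3 (mod 8), (2/3) = -1.
Reached (1/3) = 1. Collecting the sign flips along the way, the symbol is -1.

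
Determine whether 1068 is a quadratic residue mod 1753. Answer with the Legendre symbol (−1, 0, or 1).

Pull out 2^2: since 1753 ≡ 1 (mod 8), (2/1753) = +1, so (2/1753)^2 = +1.
Reciprocity: 267 ≡ 3 and 1753 ≡ 1 (mod 4), so (267/1753) = +(1753/267).
Reduce top mod 267: now compute (151/267).
Reciprocity: 151 ≡ 3 and 267 ≡ 3 (mod 4), so (151/267) = −(267/151).
Reduce top mod 151: now compute (116/151).
Pull out 2^2: since 151 ≡ 7 (mod 8), (2/151) = +1, so (2/151)^2 = +1.
Reciprocity: 29 ≡ 1 and 151 ≡ 3 (mod 4), so (29/151) = +(151/29).
Reduce top mod 29: now compute (6/29).
Pull out 2: since 29 ≡ 5 (mod 8), (2/29) = -1.
Reciprocity: 3 ≡ 3 and 29 ≡ 1 (mod 4), so (3/29) = +(29/3).
Reduce top mod 3: now compute (2/3).
Pull out 2: since 3 ≡ 3 (mod 8), (2/3) = -1.
Reached (1/3) = 1. Collecting the sign flips along the way, the symbol is -1.

-1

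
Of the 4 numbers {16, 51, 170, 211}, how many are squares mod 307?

2

(16/307) = +1 → QR.
(51/307) = -1 → non-residue.
(170/307) = +1 → QR.
(211/307) = -1 → non-residue.
Total quadratic residues among the 4: 2.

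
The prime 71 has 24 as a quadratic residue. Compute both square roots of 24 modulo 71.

Since 71 ≡ 3 (mod 4), a square root of 24 is 24^((71+1)/4) = 24^18 mod 71.
Repeated squaring: 24^2≡8, 24^4≡64, 24^8≡49, 24^16≡58 (mod 71).
24^18 = 24^(16+2) ≡ 38 (mod 71).
Check: 38² = 1444 ≡ 24 (mod 71). The two roots are 33 and 38.

33, 38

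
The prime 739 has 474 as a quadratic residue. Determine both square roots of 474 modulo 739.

160, 579

Since 739 ≡ 3 (mod 4), a square root of 474 is 474^((739+1)/4) = 474^185 mod 739.
Repeated squaring: 474^2≡20, 474^4≡400, 474^8≡376, 474^16≡227, 474^32≡538, 474^64≡495, 474^128≡416 (mod 739).
474^185 = 474^(128+32+16+8+1) ≡ 579 (mod 739).
Check: 579² = 335241 ≡ 474 (mod 739). The two roots are 160 and 579.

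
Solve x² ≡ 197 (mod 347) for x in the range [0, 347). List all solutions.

Since 347 ≡ 3 (mod 4), a square root of 197 is 197^((347+1)/4) = 197^87 mod 347.
Repeated squaring: 197^2≡292, 197^4≡249, 197^8≡235, 197^16≡52, 197^32≡275, 197^64≡326 (mod 347).
197^87 = 197^(64+16+4+2+1) ≡ 184 (mod 347).
Check: 184² = 33856 ≡ 197 (mod 347). The two roots are 163 and 184.

163, 184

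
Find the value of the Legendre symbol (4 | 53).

1

Euler's criterion: (4/53) ≡ 4^26 (mod 53).
4^2 ≡ 16 (mod 53)
4^4 ≡ 44 (mod 53)
4^8 ≡ 28 (mod 53)
4^16 ≡ 42 (mod 53)
4^26 = 4^(16+8+2) ≡ 1 (mod 53).
Result is 1, so (4/53) = 1.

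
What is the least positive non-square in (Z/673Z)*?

5

(2/673) = +1, so 2 is a residue.
(3/673) = +1, so 3 is a residue.
(4/673) = +1, so 4 is a residue.
(5/673) = −1, so 5 is the smallest positive non-residue mod 673.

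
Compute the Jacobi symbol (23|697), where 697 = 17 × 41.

Reciprocity: 23 ≡ 3 and 697 ≡ 1 (mod 4), so (23/697) = +(697/23).
Reduce top mod 23: now compute (7/23).
Reciprocity: 7 ≡ 3 and 23 ≡ 3 (mod 4), so (7/23) = −(23/7).
Reduce top mod 7: now compute (2/7).
Pull out 2: since 7 ≡ 7 (mod 8), (2/7) = +1.
Reached (1/7) = 1. Collecting the sign flips along the way, the symbol is -1.

-1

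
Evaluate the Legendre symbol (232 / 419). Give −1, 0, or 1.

Pull out 2^3: since 419 ≡ 3 (mod 8), (2/419) = -1, so (2/419)^3 = -1.
Reciprocity: 29 ≡ 1 and 419 ≡ 3 (mod 4), so (29/419) = +(419/29).
Reduce top mod 29: now compute (13/29).
Reciprocity: 13 ≡ 1 and 29 ≡ 1 (mod 4), so (13/29) = +(29/13).
Reduce top mod 13: now compute (3/13).
Reciprocity: 3 ≡ 3 and 13 ≡ 1 (mod 4), so (3/13) = +(13/3).
Reduce top mod 3: now compute (1/3).
Reached (1/3) = 1. Collecting the sign flips along the way, the symbol is -1.

-1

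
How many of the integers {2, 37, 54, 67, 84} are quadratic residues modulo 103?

(2/103) = +1 → QR.
(37/103) = -1 → non-residue.
(54/103) = -1 → non-residue.
(67/103) = -1 → non-residue.
(84/103) = -1 → non-residue.
Total quadratic residues among the 5: 1.

1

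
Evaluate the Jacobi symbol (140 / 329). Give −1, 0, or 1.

Pull out 2^2: since 329 ≡ 1 (mod 8), (2/329) = +1, so (2/329)^2 = +1.
Reciprocity: 35 ≡ 3 and 329 ≡ 1 (mod 4), so (35/329) = +(329/35).
Reduce top mod 35: now compute (14/35).
Pull out 2: since 35 ≡ 3 (mod 8), (2/35) = -1.
Reciprocity: 7 ≡ 3 and 35 ≡ 3 (mod 4), so (7/35) = −(35/7).
Reduce top mod 7: now compute (0/7).
Top reduces to 0: gcd > 1, so the symbol is 0.

0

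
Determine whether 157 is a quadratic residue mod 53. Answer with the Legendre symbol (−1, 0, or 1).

-1

First reduce: 157 ≡ 51 (mod 53).
Reciprocity: 51 ≡ 3 and 53 ≡ 1 (mod 4), so (51/53) = +(53/51).
Reduce top mod 51: now compute (2/51).
Pull out 2: since 51 ≡ 3 (mod 8), (2/51) = -1.
Reached (1/51) = 1. Collecting the sign flips along the way, the symbol is -1.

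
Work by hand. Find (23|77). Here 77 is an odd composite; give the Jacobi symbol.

1

Reciprocity: 23 ≡ 3 and 77 ≡ 1 (mod 4), so (23/77) = +(77/23).
Reduce top mod 23: now compute (8/23).
Pull out 2^3: since 23 ≡ 7 (mod 8), (2/23) = +1, so (2/23)^3 = +1.
Reached (1/23) = 1. Collecting the sign flips along the way, the symbol is +1.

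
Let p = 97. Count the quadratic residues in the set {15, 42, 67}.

0

(15/97) = -1 → non-residue.
(42/97) = -1 → non-residue.
(67/97) = -1 → non-residue.
Total quadratic residues among the 3: 0.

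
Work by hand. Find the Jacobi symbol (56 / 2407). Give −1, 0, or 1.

Pull out 2^3: since 2407 ≡ 7 (mod 8), (2/2407) = +1, so (2/2407)^3 = +1.
Reciprocity: 7 ≡ 3 and 2407 ≡ 3 (mod 4), so (7/2407) = −(2407/7).
Reduce top mod 7: now compute (6/7).
Pull out 2: since 7 ≡ 7 (mod 8), (2/7) = +1.
Reciprocity: 3 ≡ 3 and 7 ≡ 3 (mod 4), so (3/7) = −(7/3).
Reduce top mod 3: now compute (1/3).
Reached (1/3) = 1. Collecting the sign flips along the way, the symbol is +1.

1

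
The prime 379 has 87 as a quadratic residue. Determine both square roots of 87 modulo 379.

128, 251

Since 379 ≡ 3 (mod 4), a square root of 87 is 87^((379+1)/4) = 87^95 mod 379.
Repeated squaring: 87^2≡368, 87^4≡121, 87^8≡239, 87^16≡271, 87^32≡294, 87^64≡24 (mod 379).
87^95 = 87^(64+16+8+4+2+1) ≡ 251 (mod 379).
Check: 251² = 63001 ≡ 87 (mod 379). The two roots are 128 and 251.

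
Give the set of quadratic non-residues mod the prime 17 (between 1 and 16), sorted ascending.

3 5 6 7 10 11 12 14

Square k = 1,…,8 (k and 17−k give the same square):
1²=1, 2²=4, 3²=9, 4²=16, 5²≡8, 6²≡2, 7²≡15, 8²≡13 (mod 17).
The residues are {1, 2, 4, 8, 9, 13, 15, 16}; the non-residues are the remaining 8 nonzero classes.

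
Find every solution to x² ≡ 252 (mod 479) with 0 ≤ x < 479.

228, 251

Since 479 ≡ 3 (mod 4), a square root of 252 is 252^((479+1)/4) = 252^120 mod 479.
Repeated squaring: 252^2≡276, 252^4≡15, 252^8≡225, 252^16≡330, 252^32≡167, 252^64≡107 (mod 479).
252^120 = 252^(64+32+16+8) ≡ 251 (mod 479).
Check: 251² = 63001 ≡ 252 (mod 479). The two roots are 228 and 251.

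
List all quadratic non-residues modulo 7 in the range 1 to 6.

3,5,6

Square k = 1,…,3 (k and 7−k give the same square):
1²=1, 2²=4, 3²≡2 (mod 7).
The residues are {1, 2, 4}; the non-residues are the remaining 3 nonzero classes.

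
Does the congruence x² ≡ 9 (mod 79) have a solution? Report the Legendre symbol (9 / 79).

1

Euler's criterion: (9/79) ≡ 9^39 (mod 79).
9^2 ≡ 2 (mod 79)
9^4 ≡ 4 (mod 79)
9^8 ≡ 16 (mod 79)
9^16 ≡ 19 (mod 79)
9^32 ≡ 45 (mod 79)
9^39 = 9^(32+4+2+1) ≡ 1 (mod 79).
Result is 1, so (9/79) = 1.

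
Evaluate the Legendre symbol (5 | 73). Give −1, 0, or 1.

Euler's criterion: (5/73) ≡ 5^36 (mod 73).
5^2 ≡ 25 (mod 73)
5^4 ≡ 41 (mod 73)
5^8 ≡ 2 (mod 73)
5^16 ≡ 4 (mod 73)
5^32 ≡ 16 (mod 73)
5^36 = 5^(32+4) ≡ 72 (mod 73).
Result is 72 ≡ −1, so (5/73) = −1.

-1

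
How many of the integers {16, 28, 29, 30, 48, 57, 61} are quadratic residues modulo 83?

6

(16/83) = +1 → QR.
(28/83) = +1 → QR.
(29/83) = +1 → QR.
(30/83) = +1 → QR.
(48/83) = +1 → QR.
(57/83) = -1 → non-residue.
(61/83) = +1 → QR.
Total quadratic residues among the 7: 6.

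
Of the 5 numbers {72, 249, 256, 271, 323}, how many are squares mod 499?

3

(72/499) = -1 → non-residue.
(249/499) = +1 → QR.
(256/499) = +1 → QR.
(271/499) = -1 → non-residue.
(323/499) = +1 → QR.
Total quadratic residues among the 5: 3.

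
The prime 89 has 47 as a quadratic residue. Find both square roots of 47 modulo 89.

15, 74

89 ≡ 1 (mod 4), so we find a root by search.
Trying successive values, 15² = 225 ≡ 47 (mod 89). The other root is 89 − 15 = 74.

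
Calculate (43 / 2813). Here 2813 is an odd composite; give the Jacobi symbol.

-1

Reciprocity: 43 ≡ 3 and 2813 ≡ 1 (mod 4), so (43/2813) = +(2813/43).
Reduce top mod 43: now compute (18/43).
Pull out 2: since 43 ≡ 3 (mod 8), (2/43) = -1.
Reciprocity: 9 ≡ 1 and 43 ≡ 3 (mod 4), so (9/43) = +(43/9).
Reduce top mod 9: now compute (7/9).
Reciprocity: 7 ≡ 3 and 9 ≡ 1 (mod 4), so (7/9) = +(9/7).
Reduce top mod 7: now compute (2/7).
Pull out 2: since 7 ≡ 7 (mod 8), (2/7) = +1.
Reached (1/7) = 1. Collecting the sign flips along the way, the symbol is -1.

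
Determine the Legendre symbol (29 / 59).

Reciprocity: 29 ≡ 1 and 59 ≡ 3 (mod 4), so (29/59) = +(59/29).
Reduce top mod 29: now compute (1/29).
Reached (1/29) = 1. Collecting the sign flips along the way, the symbol is +1.

1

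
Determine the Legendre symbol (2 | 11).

Pull out 2: since 11 ≡ 3 (mod 8), (2/11) = -1.
Reached (1/11) = 1. Collecting the sign flips along the way, the symbol is -1.

-1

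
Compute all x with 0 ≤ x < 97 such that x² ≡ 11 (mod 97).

37, 60

97 ≡ 1 (mod 4), so we find a root by search.
Trying successive values, 37² = 1369 ≡ 11 (mod 97). The other root is 97 − 37 = 60.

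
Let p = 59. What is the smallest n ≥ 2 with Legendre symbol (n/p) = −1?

2

(2/59) = −1, so 2 is the smallest positive non-residue mod 59.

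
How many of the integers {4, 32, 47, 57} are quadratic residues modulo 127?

3

(4/127) = +1 → QR.
(32/127) = +1 → QR.
(47/127) = +1 → QR.
(57/127) = -1 → non-residue.
Total quadratic residues among the 4: 3.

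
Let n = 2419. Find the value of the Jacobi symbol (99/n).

Reciprocity: 99 ≡ 3 and 2419 ≡ 3 (mod 4), so (99/2419) = −(2419/99).
Reduce top mod 99: now compute (43/99).
Reciprocity: 43 ≡ 3 and 99 ≡ 3 (mod 4), so (43/99) = −(99/43).
Reduce top mod 43: now compute (13/43).
Reciprocity: 13 ≡ 1 and 43 ≡ 3 (mod 4), so (13/43) = +(43/13).
Reduce top mod 13: now compute (4/13).
Pull out 2^2: since 13 ≡ 5 (mod 8), (2/13) = -1, so (2/13)^2 = +1.
Reached (1/13) = 1. Collecting the sign flips along the way, the symbol is +1.

1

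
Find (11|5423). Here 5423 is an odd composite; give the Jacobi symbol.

Reciprocity: 11 ≡ 3 and 5423 ≡ 3 (mod 4), so (11/5423) = −(5423/11).
Reduce top mod 11: now compute (0/11).
Top reduces to 0: gcd > 1, so the symbol is 0.

0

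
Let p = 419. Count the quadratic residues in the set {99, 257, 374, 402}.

2

(99/419) = -1 → non-residue.
(257/419) = +1 → QR.
(374/419) = -1 → non-residue.
(402/419) = +1 → QR.
Total quadratic residues among the 4: 2.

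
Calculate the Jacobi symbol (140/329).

0

Pull out 2^2: since 329 ≡ 1 (mod 8), (2/329) = +1, so (2/329)^2 = +1.
Reciprocity: 35 ≡ 3 and 329 ≡ 1 (mod 4), so (35/329) = +(329/35).
Reduce top mod 35: now compute (14/35).
Pull out 2: since 35 ≡ 3 (mod 8), (2/35) = -1.
Reciprocity: 7 ≡ 3 and 35 ≡ 3 (mod 4), so (7/35) = −(35/7).
Reduce top mod 7: now compute (0/7).
Top reduces to 0: gcd > 1, so the symbol is 0.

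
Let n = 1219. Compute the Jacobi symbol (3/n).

-1

Reciprocity: 3 ≡ 3 and 1219 ≡ 3 (mod 4), so (3/1219) = −(1219/3).
Reduce top mod 3: now compute (1/3).
Reached (1/3) = 1. Collecting the sign flips along the way, the symbol is -1.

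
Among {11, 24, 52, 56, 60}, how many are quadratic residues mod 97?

(11/97) = +1 → QR.
(24/97) = +1 → QR.
(52/97) = -1 → non-residue.
(56/97) = -1 → non-residue.
(60/97) = -1 → non-residue.
Total quadratic residues among the 5: 2.

2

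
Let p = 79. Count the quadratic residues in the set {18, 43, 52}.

(18/79) = +1 → QR.
(43/79) = -1 → non-residue.
(52/79) = +1 → QR.
Total quadratic residues among the 3: 2.

2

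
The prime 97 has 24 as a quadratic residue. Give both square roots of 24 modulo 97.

11, 86

97 ≡ 1 (mod 4), so we find a root by search.
Trying successive values, 11² = 121 ≡ 24 (mod 97). The other root is 97 − 11 = 86.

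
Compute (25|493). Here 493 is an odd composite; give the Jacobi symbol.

1

Reciprocity: 25 ≡ 1 and 493 ≡ 1 (mod 4), so (25/493) = +(493/25).
Reduce top mod 25: now compute (18/25).
Pull out 2: since 25 ≡ 1 (mod 8), (2/25) = +1.
Reciprocity: 9 ≡ 1 and 25 ≡ 1 (mod 4), so (9/25) = +(25/9).
Reduce top mod 9: now compute (7/9).
Reciprocity: 7 ≡ 3 and 9 ≡ 1 (mod 4), so (7/9) = +(9/7).
Reduce top mod 7: now compute (2/7).
Pull out 2: since 7 ≡ 7 (mod 8), (2/7) = +1.
Reached (1/7) = 1. Collecting the sign flips along the way, the symbol is +1.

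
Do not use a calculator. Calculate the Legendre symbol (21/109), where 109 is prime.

1

Euler's criterion: (21/109) ≡ 21^54 (mod 109).
21^2 ≡ 5 (mod 109)
21^4 ≡ 25 (mod 109)
21^8 ≡ 80 (mod 109)
21^16 ≡ 78 (mod 109)
21^32 ≡ 89 (mod 109)
21^54 = 21^(32+16+4+2) ≡ 1 (mod 109).
Result is 1, so (21/109) = 1.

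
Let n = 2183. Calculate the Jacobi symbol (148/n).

0

Pull out 2^2: since 2183 ≡ 7 (mod 8), (2/2183) = +1, so (2/2183)^2 = +1.
Reciprocity: 37 ≡ 1 and 2183 ≡ 3 (mod 4), so (37/2183) = +(2183/37).
Reduce top mod 37: now compute (0/37).
Top reduces to 0: gcd > 1, so the symbol is 0.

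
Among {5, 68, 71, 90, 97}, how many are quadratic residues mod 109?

3

(5/109) = +1 → QR.
(68/109) = -1 → non-residue.
(71/109) = +1 → QR.
(90/109) = -1 → non-residue.
(97/109) = +1 → QR.
Total quadratic residues among the 5: 3.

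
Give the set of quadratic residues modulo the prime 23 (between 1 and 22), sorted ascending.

1,2,3,4,6,8,9,12,13,16,18

Square k = 1,…,11 (k and 23−k give the same square):
1²=1, 2²=4, 3²=9, 4²=16, 5²≡2, 6²≡13, 7²≡3, 8²≡18, 9²≡12, 10²≡8, 11²≡6 (mod 23).
So the quadratic residues mod 23 are {1, 2, 3, 4, 6, 8, 9, 12, 13, 16, 18}.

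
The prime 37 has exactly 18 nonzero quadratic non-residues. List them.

Square k = 1,…,18 (k and 37−k give the same square):
1²=1, 2²=4, 3²=9, 4²=16, 5²=25, 6²=36, 7²≡12, 8²≡27, 9²≡7, 10²≡26, 11²≡10, 12²≡33, 13²≡21, 14²≡11, 15²≡3, 16²≡34, 17²≡30, 18²≡28 (mod 37).
The residues are {1, 3, 4, 7, 9, 10, 11, 12, 16, 21, 25, 26, 27, 28, 30, 33, 34, 36}; the non-residues are the remaining 18 nonzero classes.

2,5,6,8,13,14,15,17,18,19,20,22,23,24,29,31,32,35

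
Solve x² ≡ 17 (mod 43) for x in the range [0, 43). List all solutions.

Since 43 ≡ 3 (mod 4), a square root of 17 is 17^((43+1)/4) = 17^11 mod 43.
Repeated squaring: 17^2≡31, 17^4≡15, 17^8≡10 (mod 43).
17^11 = 17^(8+2+1) ≡ 24 (mod 43).
Check: 24² = 576 ≡ 17 (mod 43). The two roots are 19 and 24.

19, 24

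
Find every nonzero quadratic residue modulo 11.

Square k = 1,…,5 (k and 11−k give the same square):
1²=1, 2²=4, 3²=9, 4²≡5, 5²≡3 (mod 11).
So the quadratic residues mod 11 are {1, 3, 4, 5, 9}.

1,3,4,5,9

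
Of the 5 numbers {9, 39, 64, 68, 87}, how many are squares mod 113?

(9/113) = +1 → QR.
(39/113) = -1 → non-residue.
(64/113) = +1 → QR.
(68/113) = -1 → non-residue.
(87/113) = +1 → QR.
Total quadratic residues among the 5: 3.

3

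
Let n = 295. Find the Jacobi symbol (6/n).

-1

Pull out 2: since 295 ≡ 7 (mod 8), (2/295) = +1.
Reciprocity: 3 ≡ 3 and 295 ≡ 3 (mod 4), so (3/295) = −(295/3).
Reduce top mod 3: now compute (1/3).
Reached (1/3) = 1. Collecting the sign flips along the way, the symbol is -1.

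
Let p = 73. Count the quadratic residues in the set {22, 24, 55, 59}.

2

(22/73) = -1 → non-residue.
(24/73) = +1 → QR.
(55/73) = +1 → QR.
(59/73) = -1 → non-residue.
Total quadratic residues among the 4: 2.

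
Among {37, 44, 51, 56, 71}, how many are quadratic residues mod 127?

3

(37/127) = +1 → QR.
(44/127) = +1 → QR.
(51/127) = -1 → non-residue.
(56/127) = -1 → non-residue.
(71/127) = +1 → QR.
Total quadratic residues among the 5: 3.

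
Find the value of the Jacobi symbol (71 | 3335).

Reciprocity: 71 ≡ 3 and 3335 ≡ 3 (mod 4), so (71/3335) = −(3335/71).
Reduce top mod 71: now compute (69/71).
Reciprocity: 69 ≡ 1 and 71 ≡ 3 (mod 4), so (69/71) = +(71/69).
Reduce top mod 69: now compute (2/69).
Pull out 2: since 69 ≡ 5 (mod 8), (2/69) = -1.
Reached (1/69) = 1. Collecting the sign flips along the way, the symbol is +1.

1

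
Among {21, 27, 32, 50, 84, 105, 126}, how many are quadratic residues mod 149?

0

(21/149) = -1 → non-residue.
(27/149) = -1 → non-residue.
(32/149) = -1 → non-residue.
(50/149) = -1 → non-residue.
(84/149) = -1 → non-residue.
(105/149) = -1 → non-residue.
(126/149) = -1 → non-residue.
Total quadratic residues among the 7: 0.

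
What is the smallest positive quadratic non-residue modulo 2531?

(2/2531) = −1, so 2 is the smallest positive non-residue mod 2531.

2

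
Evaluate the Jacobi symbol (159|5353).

Reciprocity: 159 ≡ 3 and 5353 ≡ 1 (mod 4), so (159/5353) = +(5353/159).
Reduce top mod 159: now compute (106/159).
Pull out 2: since 159 ≡ 7 (mod 8), (2/159) = +1.
Reciprocity: 53 ≡ 1 and 159 ≡ 3 (mod 4), so (53/159) = +(159/53).
Reduce top mod 53: now compute (0/53).
Top reduces to 0: gcd > 1, so the symbol is 0.

0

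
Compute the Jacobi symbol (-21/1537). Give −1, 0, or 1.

1

First reduce: -21 ≡ 1516 (mod 1537).
Pull out 2^2: since 1537 ≡ 1 (mod 8), (2/1537) = +1, so (2/1537)^2 = +1.
Reciprocity: 379 ≡ 3 and 1537 ≡ 1 (mod 4), so (379/1537) = +(1537/379).
Reduce top mod 379: now compute (21/379).
Reciprocity: 21 ≡ 1 and 379 ≡ 3 (mod 4), so (21/379) = +(379/21).
Reduce top mod 21: now compute (1/21).
Reached (1/21) = 1. Collecting the sign flips along the way, the symbol is +1.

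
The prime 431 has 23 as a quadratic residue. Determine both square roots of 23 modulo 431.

Since 431 ≡ 3 (mod 4), a square root of 23 is 23^((431+1)/4) = 23^108 mod 431.
Repeated squaring: 23^2≡98, 23^4≡122, 23^8≡230, 23^16≡318, 23^32≡270, 23^64≡61 (mod 431).
23^108 = 23^(64+32+8+4) ≡ 261 (mod 431).
Check: 261² = 68121 ≡ 23 (mod 431). The two roots are 170 and 261.

170, 261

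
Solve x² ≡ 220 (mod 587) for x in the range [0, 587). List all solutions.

95, 492

Since 587 ≡ 3 (mod 4), a square root of 220 is 220^((587+1)/4) = 220^147 mod 587.
Repeated squaring: 220^2≡266, 220^4≡316, 220^8≡66, 220^16≡247, 220^32≡548, 220^64≡347, 220^128≡74 (mod 587).
220^147 = 220^(128+16+2+1) ≡ 95 (mod 587).
Check: 95² = 9025 ≡ 220 (mod 587). The two roots are 95 and 492.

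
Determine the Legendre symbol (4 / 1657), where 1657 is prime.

Pull out 2^2: since 1657 ≡ 1 (mod 8), (2/1657) = +1, so (2/1657)^2 = +1.
Reached (1/1657) = 1. Collecting the sign flips along the way, the symbol is +1.

1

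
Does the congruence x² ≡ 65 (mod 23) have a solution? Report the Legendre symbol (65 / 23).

First reduce: 65 ≡ 19 (mod 23).
Reciprocity: 19 ≡ 3 and 23 ≡ 3 (mod 4), so (19/23) = −(23/19).
Reduce top mod 19: now compute (4/19).
Pull out 2^2: since 19 ≡ 3 (mod 8), (2/19) = -1, so (2/19)^2 = +1.
Reached (1/19) = 1. Collecting the sign flips along the way, the symbol is -1.

-1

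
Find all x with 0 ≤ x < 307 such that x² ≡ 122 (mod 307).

95, 212

Since 307 ≡ 3 (mod 4), a square root of 122 is 122^((307+1)/4) = 122^77 mod 307.
Repeated squaring: 122^2≡148, 122^4≡107, 122^8≡90, 122^16≡118, 122^32≡109, 122^64≡215 (mod 307).
122^77 = 122^(64+8+4+1) ≡ 212 (mod 307).
Check: 212² = 44944 ≡ 122 (mod 307). The two roots are 95 and 212.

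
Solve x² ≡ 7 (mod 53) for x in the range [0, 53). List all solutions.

22, 31

53 ≡ 1 (mod 4), so we find a root by search.
Trying successive values, 22² = 484 ≡ 7 (mod 53). The other root is 53 − 22 = 31.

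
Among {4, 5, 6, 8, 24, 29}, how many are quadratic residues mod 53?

4

(4/53) = +1 → QR.
(5/53) = -1 → non-residue.
(6/53) = +1 → QR.
(8/53) = -1 → non-residue.
(24/53) = +1 → QR.
(29/53) = +1 → QR.
Total quadratic residues among the 6: 4.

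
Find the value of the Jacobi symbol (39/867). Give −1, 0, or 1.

Reciprocity: 39 ≡ 3 and 867 ≡ 3 (mod 4), so (39/867) = −(867/39).
Reduce top mod 39: now compute (9/39).
Reciprocity: 9 ≡ 1 and 39 ≡ 3 (mod 4), so (9/39) = +(39/9).
Reduce top mod 9: now compute (3/9).
Reciprocity: 3 ≡ 3 and 9 ≡ 1 (mod 4), so (3/9) = +(9/3).
Reduce top mod 3: now compute (0/3).
Top reduces to 0: gcd > 1, so the symbol is 0.

0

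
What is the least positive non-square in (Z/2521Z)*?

(2/2521) = +1, so 2 is a residue.
(3/2521) = +1, so 3 is a residue.
(4/2521) = +1, so 4 is a residue.
(5/2521) = +1, so 5 is a residue.
(6/2521) = +1, so 6 is a residue.
(7/2521) = +1, so 7 is a residue.
(8/2521) = +1, so 8 is a residue.
(9/2521) = +1, so 9 is a residue.
(10/2521) = +1, so 10 is a residue.
(11/2521) = −1, so 11 is the smallest positive non-residue mod 2521.

11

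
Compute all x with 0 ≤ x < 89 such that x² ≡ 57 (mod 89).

89 ≡ 1 (mod 4), so we find a root by search.
Trying successive values, 18² = 324 ≡ 57 (mod 89). The other root is 89 − 18 = 71.

18, 71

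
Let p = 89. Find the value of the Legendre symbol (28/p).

Euler's criterion: (28/89) ≡ 28^44 (mod 89).
28^2 ≡ 72 (mod 89)
28^4 ≡ 22 (mod 89)
28^8 ≡ 39 (mod 89)
28^16 ≡ 8 (mod 89)
28^32 ≡ 64 (mod 89)
28^44 = 28^(32+8+4) ≡ 88 (mod 89).
Result is 88 ≡ −1, so (28/89) = −1.

-1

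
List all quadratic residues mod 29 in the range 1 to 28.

1 4 5 6 7 9 13 16 20 22 23 24 25 28

Square k = 1,…,14 (k and 29−k give the same square):
1²=1, 2²=4, 3²=9, 4²=16, 5²=25, 6²≡7, 7²≡20, 8²≡6, 9²≡23, 10²≡13, 11²≡5, 12²≡28, 13²≡24, 14²≡22 (mod 29).
So the quadratic residues mod 29 are {1, 4, 5, 6, 7, 9, 13, 16, 20, 22, 23, 24, 25, 28}.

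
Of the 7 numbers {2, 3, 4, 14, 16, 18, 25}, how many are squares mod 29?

3

(2/29) = -1 → non-residue.
(3/29) = -1 → non-residue.
(4/29) = +1 → QR.
(14/29) = -1 → non-residue.
(16/29) = +1 → QR.
(18/29) = -1 → non-residue.
(25/29) = +1 → QR.
Total quadratic residues among the 7: 3.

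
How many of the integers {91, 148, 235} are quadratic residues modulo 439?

(91/439) = +1 → QR.
(148/439) = -1 → non-residue.
(235/439) = -1 → non-residue.
Total quadratic residues among the 3: 1.

1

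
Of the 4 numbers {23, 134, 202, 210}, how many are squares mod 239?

(23/239) = -1 → non-residue.
(134/239) = +1 → QR.
(202/239) = +1 → QR.
(210/239) = -1 → non-residue.
Total quadratic residues among the 4: 2.

2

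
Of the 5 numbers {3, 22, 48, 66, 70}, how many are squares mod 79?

(3/79) = -1 → non-residue.
(22/79) = +1 → QR.
(48/79) = -1 → non-residue.
(66/79) = -1 → non-residue.
(70/79) = -1 → non-residue.
Total quadratic residues among the 5: 1.

1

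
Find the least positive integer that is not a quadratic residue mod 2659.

2

(2/2659) = −1, so 2 is the smallest positive non-residue mod 2659.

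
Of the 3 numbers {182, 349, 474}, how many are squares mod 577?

(182/577) = +1 → QR.
(349/577) = +1 → QR.
(474/577) = -1 → non-residue.
Total quadratic residues among the 3: 2.

2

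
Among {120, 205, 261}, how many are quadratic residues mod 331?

1

(120/331) = +1 → QR.
(205/331) = -1 → non-residue.
(261/331) = -1 → non-residue.
Total quadratic residues among the 3: 1.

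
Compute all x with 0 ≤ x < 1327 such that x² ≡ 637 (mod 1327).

531, 796

Since 1327 ≡ 3 (mod 4), a square root of 637 is 637^((1327+1)/4) = 637^332 mod 1327.
Repeated squaring: 637^2≡1034, 637^4≡921, 637^8≡288, 637^16≡670, 637^32≡374, 637^64≡541, 637^128≡741, 637^256≡1030 (mod 1327).
637^332 = 637^(256+64+8+4) ≡ 796 (mod 1327).
Check: 796² = 633616 ≡ 637 (mod 1327). The two roots are 531 and 796.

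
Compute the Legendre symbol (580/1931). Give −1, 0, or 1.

Pull out 2^2: since 1931 ≡ 3 (mod 8), (2/1931) = -1, so (2/1931)^2 = +1.
Reciprocity: 145 ≡ 1 and 1931 ≡ 3 (mod 4), so (145/1931) = +(1931/145).
Reduce top mod 145: now compute (46/145).
Pull out 2: since 145 ≡ 1 (mod 8), (2/145) = +1.
Reciprocity: 23 ≡ 3 and 145 ≡ 1 (mod 4), so (23/145) = +(145/23).
Reduce top mod 23: now compute (7/23).
Reciprocity: 7 ≡ 3 and 23 ≡ 3 (mod 4), so (7/23) = −(23/7).
Reduce top mod 7: now compute (2/7).
Pull out 2: since 7 ≡ 7 (mod 8), (2/7) = +1.
Reached (1/7) = 1. Collecting the sign flips along the way, the symbol is -1.

-1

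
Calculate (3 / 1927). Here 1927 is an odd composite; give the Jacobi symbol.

Reciprocity: 3 ≡ 3 and 1927 ≡ 3 (mod 4), so (3/1927) = −(1927/3).
Reduce top mod 3: now compute (1/3).
Reached (1/3) = 1. Collecting the sign flips along the way, the symbol is -1.

-1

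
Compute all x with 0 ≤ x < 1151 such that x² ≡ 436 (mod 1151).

526, 625

Since 1151 ≡ 3 (mod 4), a square root of 436 is 436^((1151+1)/4) = 436^288 mod 1151.
Repeated squaring: 436^2≡181, 436^4≡533, 436^8≡943, 436^16≡677, 436^32≡231, 436^64≡415, 436^128≡726, 436^256≡1069 (mod 1151).
436^288 = 436^(256+32) ≡ 625 (mod 1151).
Check: 625² = 390625 ≡ 436 (mod 1151). The two roots are 526 and 625.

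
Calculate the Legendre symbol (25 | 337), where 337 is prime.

Reciprocity: 25 ≡ 1 and 337 ≡ 1 (mod 4), so (25/337) = +(337/25).
Reduce top mod 25: now compute (12/25).
Pull out 2^2: since 25 ≡ 1 (mod 8), (2/25) = +1, so (2/25)^2 = +1.
Reciprocity: 3 ≡ 3 and 25 ≡ 1 (mod 4), so (3/25) = +(25/3).
Reduce top mod 3: now compute (1/3).
Reached (1/3) = 1. Collecting the sign flips along the way, the symbol is +1.

1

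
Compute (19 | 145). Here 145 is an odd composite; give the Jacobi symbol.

-1

Reciprocity: 19 ≡ 3 and 145 ≡ 1 (mod 4), so (19/145) = +(145/19).
Reduce top mod 19: now compute (12/19).
Pull out 2^2: since 19 ≡ 3 (mod 8), (2/19) = -1, so (2/19)^2 = +1.
Reciprocity: 3 ≡ 3 and 19 ≡ 3 (mod 4), so (3/19) = −(19/3).
Reduce top mod 3: now compute (1/3).
Reached (1/3) = 1. Collecting the sign flips along the way, the symbol is -1.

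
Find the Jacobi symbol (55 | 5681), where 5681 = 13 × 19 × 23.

Reciprocity: 55 ≡ 3 and 5681 ≡ 1 (mod 4), so (55/5681) = +(5681/55).
Reduce top mod 55: now compute (16/55).
Pull out 2^4: since 55 ≡ 7 (mod 8), (2/55) = +1, so (2/55)^4 = +1.
Reached (1/55) = 1. Collecting the sign flips along the way, the symbol is +1.

1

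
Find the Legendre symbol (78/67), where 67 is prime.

-1

First reduce: 78 ≡ 11 (mod 67).
Reciprocity: 11 ≡ 3 and 67 ≡ 3 (mod 4), so (11/67) = −(67/11).
Reduce top mod 11: now compute (1/11).
Reached (1/11) = 1. Collecting the sign flips along the way, the symbol is -1.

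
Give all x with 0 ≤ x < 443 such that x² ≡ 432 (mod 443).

163, 280

Since 443 ≡ 3 (mod 4), a square root of 432 is 432^((443+1)/4) = 432^111 mod 443.
Repeated squaring: 432^2≡121, 432^4≡22, 432^8≡41, 432^16≡352, 432^32≡307, 432^64≡333 (mod 443).
432^111 = 432^(64+32+8+4+2+1) ≡ 163 (mod 443).
Check: 163² = 26569 ≡ 432 (mod 443). The two roots are 163 and 280.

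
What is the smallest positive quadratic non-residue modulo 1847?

(2/1847) = +1, so 2 is a residue.
(3/1847) = +1, so 3 is a residue.
(4/1847) = +1, so 4 is a residue.
(5/1847) = −1, so 5 is the smallest positive non-residue mod 1847.

5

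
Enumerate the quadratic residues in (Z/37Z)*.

1 3 4 7 9 10 11 12 16 21 25 26 27 28 30 33 34 36

Square k = 1,…,18 (k and 37−k give the same square):
1²=1, 2²=4, 3²=9, 4²=16, 5²=25, 6²=36, 7²≡12, 8²≡27, 9²≡7, 10²≡26, 11²≡10, 12²≡33, 13²≡21, 14²≡11, 15²≡3, 16²≡34, 17²≡30, 18²≡28 (mod 37).
So the quadratic residues mod 37 are {1, 3, 4, 7, 9, 10, 11, 12, 16, 21, 25, 26, 27, 28, 30, 33, 34, 36}.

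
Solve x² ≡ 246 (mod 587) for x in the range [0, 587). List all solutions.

92, 495

Since 587 ≡ 3 (mod 4), a square root of 246 is 246^((587+1)/4) = 246^147 mod 587.
Repeated squaring: 246^2≡55, 246^4≡90, 246^8≡469, 246^16≡423, 246^32≡481, 246^64≡83, 246^128≡432 (mod 587).
246^147 = 246^(128+16+2+1) ≡ 495 (mod 587).
Check: 495² = 245025 ≡ 246 (mod 587). The two roots are 92 and 495.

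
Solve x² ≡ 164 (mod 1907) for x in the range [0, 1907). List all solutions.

Since 1907 ≡ 3 (mod 4), a square root of 164 is 164^((1907+1)/4) = 164^477 mod 1907.
Repeated squaring: 164^2≡198, 164^4≡1064, 164^8≡1245, 164^16≡1541, 164^32≡466, 164^64≡1665, 164^128≡1354, 164^256≡689 (mod 1907).
164^477 = 164^(256+128+64+16+8+4+1) ≡ 719 (mod 1907).
Check: 719² = 516961 ≡ 164 (mod 1907). The two roots are 719 and 1188.

719, 1188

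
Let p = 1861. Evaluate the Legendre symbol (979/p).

-1

Reciprocity: 979 ≡ 3 and 1861 ≡ 1 (mod 4), so (979/1861) = +(1861/979).
Reduce top mod 979: now compute (882/979).
Pull out 2: since 979 ≡ 3 (mod 8), (2/979) = -1.
Reciprocity: 441 ≡ 1 and 979 ≡ 3 (mod 4), so (441/979) = +(979/441).
Reduce top mod 441: now compute (97/441).
Reciprocity: 97 ≡ 1 and 441 ≡ 1 (mod 4), so (97/441) = +(441/97).
Reduce top mod 97: now compute (53/97).
Reciprocity: 53 ≡ 1 and 97 ≡ 1 (mod 4), so (53/97) = +(97/53).
Reduce top mod 53: now compute (44/53).
Pull out 2^2: since 53 ≡ 5 (mod 8), (2/53) = -1, so (2/53)^2 = +1.
Reciprocity: 11 ≡ 3 and 53 ≡ 1 (mod 4), so (11/53) = +(53/11).
Reduce top mod 11: now compute (9/11).
Reciprocity: 9 ≡ 1 and 11 ≡ 3 (mod 4), so (9/11) = +(11/9).
Reduce top mod 9: now compute (2/9).
Pull out 2: since 9 ≡ 1 (mod 8), (2/9) = +1.
Reached (1/9) = 1. Collecting the sign flips along the way, the symbol is -1.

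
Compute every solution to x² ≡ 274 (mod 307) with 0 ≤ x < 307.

Since 307 ≡ 3 (mod 4), a square root of 274 is 274^((307+1)/4) = 274^77 mod 307.
Repeated squaring: 274^2≡168, 274^4≡287, 274^8≡93, 274^16≡53, 274^32≡46, 274^64≡274 (mod 307).
274^77 = 274^(64+8+4+1) ≡ 46 (mod 307).
Check: 46² = 2116 ≡ 274 (mod 307). The two roots are 46 and 261.

46, 261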